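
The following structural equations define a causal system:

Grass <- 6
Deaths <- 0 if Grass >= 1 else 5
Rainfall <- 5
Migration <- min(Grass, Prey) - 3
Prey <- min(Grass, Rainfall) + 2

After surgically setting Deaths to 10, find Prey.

7

Under do(Deaths=10), the mechanism Deaths <- 0 if Grass >= 1 else 5 is discarded; Deaths is fixed at 10.
Since Prey is not a descendant of the intervened variable, it is unaffected.
Prey = min(Grass, Rainfall) + 2  [with Grass=6, Rainfall=5]  = 7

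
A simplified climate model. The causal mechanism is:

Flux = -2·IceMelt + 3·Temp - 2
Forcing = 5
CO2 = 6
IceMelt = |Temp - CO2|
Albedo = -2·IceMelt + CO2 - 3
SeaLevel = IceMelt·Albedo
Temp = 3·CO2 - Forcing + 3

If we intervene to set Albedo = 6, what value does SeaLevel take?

The intervention breaks the incoming arrows to Albedo: Albedo = -2·IceMelt + CO2 - 3 no longer applies, and Albedo = 6.
Temp = 3·CO2 - Forcing + 3  [with CO2=6, Forcing=5]  = 16
IceMelt = |Temp - CO2|  [with Temp=16, CO2=6]  = 10
SeaLevel = IceMelt·Albedo  [with IceMelt=10, Albedo=6]  = 60

60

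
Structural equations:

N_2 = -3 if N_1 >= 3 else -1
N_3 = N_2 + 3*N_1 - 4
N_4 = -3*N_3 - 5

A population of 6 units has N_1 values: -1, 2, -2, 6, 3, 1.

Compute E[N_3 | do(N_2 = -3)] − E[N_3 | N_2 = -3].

-9

Under do(N_2=-3), N_2's equation is replaced by N_2=-3 for every unit. Per-unit N_3: -10, -1, -13, 11, 2, -4. Mean = -2.5.
Observing N_2=-3 restricts to units where N_2's equation naturally yields -3: N_1 ∈ {6, 3}. In that subpopulation N_3 = 11, 2, mean 6.5.
Difference = -2.5 − 6.5 = -9.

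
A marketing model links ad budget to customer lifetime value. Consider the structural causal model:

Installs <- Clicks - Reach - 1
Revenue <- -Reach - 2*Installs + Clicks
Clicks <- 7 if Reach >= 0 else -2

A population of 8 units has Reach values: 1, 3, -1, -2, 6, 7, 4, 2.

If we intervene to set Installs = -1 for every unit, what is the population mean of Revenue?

4.25

Under do(Installs=-1), Installs's equation is replaced by Installs=-1 for every unit. Per-unit Revenue: 8, 6, 1, 2, 3, 2, 5, 7. Mean = 4.25.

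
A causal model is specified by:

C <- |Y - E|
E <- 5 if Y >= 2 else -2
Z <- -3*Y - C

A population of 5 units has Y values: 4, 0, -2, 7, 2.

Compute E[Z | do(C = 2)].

The intervention sets C=2 in all 5 units regardless of Y. Recomputing Z per unit gives -14, -2, 4, -23, -8; average -8.6.

-8.6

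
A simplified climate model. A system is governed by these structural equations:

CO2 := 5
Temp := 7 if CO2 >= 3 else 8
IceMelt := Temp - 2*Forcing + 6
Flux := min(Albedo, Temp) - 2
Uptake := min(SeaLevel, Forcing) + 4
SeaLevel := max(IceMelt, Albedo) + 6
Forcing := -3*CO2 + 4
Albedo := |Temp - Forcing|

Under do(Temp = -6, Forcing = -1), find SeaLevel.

Setting Temp = -6, Forcing = -1 by intervention discards those variables' equations.
IceMelt = Temp - 2*Forcing + 6  [with Temp=-6, Forcing=-1]  = 2
Albedo = |Temp - Forcing|  [with Temp=-6, Forcing=-1]  = 5
SeaLevel = max(IceMelt, Albedo) + 6  [with IceMelt=2, Albedo=5]  = 11

11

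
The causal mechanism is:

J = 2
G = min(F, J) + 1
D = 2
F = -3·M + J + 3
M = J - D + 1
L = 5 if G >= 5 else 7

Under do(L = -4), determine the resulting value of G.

3

do(L=-4) replaces the equation L = 5 if G >= 5 else 7 with the constant L = -4.
Since G is not a descendant of the intervened variable, it is unaffected.
M = J - D + 1  [with J=2, D=2]  = 1
F = -3·M + J + 3  [with M=1, J=2]  = 2
G = min(F, J) + 1  [with F=2, J=2]  = 3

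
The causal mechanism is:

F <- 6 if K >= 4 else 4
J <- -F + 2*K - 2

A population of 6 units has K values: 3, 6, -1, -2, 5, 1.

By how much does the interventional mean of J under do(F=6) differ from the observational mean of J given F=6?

-7

The intervention sets F=6 in all 6 units regardless of K. Recomputing J per unit gives -2, 4, -10, -12, 2, -6; average -4.
E[J|F=6] averages over only the 2 units with F=6 (K = 6, 5): J = 4, 2, mean 3.
Difference = -4 − 3 = -7.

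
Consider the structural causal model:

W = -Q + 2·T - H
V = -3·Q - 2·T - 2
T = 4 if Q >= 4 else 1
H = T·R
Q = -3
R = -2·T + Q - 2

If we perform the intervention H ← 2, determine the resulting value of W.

3

The intervention breaks the incoming arrows to H: H = T·R no longer applies, and H = 2.
T = 4 if Q >= 4 else 1  [with Q=-3]  = 1
W = -Q + 2·T - H  [with Q=-3, T=1, H=2]  = 3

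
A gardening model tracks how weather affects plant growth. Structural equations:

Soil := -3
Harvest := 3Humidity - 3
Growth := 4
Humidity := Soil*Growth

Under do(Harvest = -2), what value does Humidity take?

Under do(Harvest=-2), the mechanism Harvest := 3Humidity - 3 is discarded; Harvest is fixed at -2.
Since Humidity is not a descendant of the intervened variable, it is unaffected.
Humidity = Soil*Growth  [with Soil=-3, Growth=4]  = -12

-12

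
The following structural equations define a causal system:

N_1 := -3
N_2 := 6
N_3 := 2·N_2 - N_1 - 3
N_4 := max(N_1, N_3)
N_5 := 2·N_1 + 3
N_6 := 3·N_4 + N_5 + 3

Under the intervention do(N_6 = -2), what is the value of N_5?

do(N_6=-2) replaces the equation N_6 := 3·N_4 + N_5 + 3 with the constant N_6 = -2.
Since N_5 is not a descendant of the intervened variable, it is unaffected.
N_5 = 2·N_1 + 3  [with N_1=-3]  = -3

-3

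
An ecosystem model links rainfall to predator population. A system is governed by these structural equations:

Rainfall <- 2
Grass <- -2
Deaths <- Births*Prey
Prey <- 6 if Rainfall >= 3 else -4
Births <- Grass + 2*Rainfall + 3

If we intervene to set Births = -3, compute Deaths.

Intervening sets Births = -3 and removes its equation (Births <- Grass + 2*Rainfall + 3).
Prey = 6 if Rainfall >= 3 else -4  [with Rainfall=2]  = -4
Deaths = Births*Prey  [with Births=-3, Prey=-4]  = 12

12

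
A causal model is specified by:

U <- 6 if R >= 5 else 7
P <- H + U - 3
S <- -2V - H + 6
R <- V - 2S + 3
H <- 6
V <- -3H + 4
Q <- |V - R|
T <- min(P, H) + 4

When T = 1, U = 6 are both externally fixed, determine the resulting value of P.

Setting T = 1, U = 6 by intervention discards those variables' equations.
P = H + U - 3  [with H=6, U=6]  = 9

9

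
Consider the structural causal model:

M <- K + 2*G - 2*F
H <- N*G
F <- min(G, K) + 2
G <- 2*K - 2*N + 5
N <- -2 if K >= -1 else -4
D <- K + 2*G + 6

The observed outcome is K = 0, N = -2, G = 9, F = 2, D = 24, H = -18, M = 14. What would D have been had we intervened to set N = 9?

do(N=9) replaces the equation N <- -2 if K >= -1 else -4 with the constant N = 9.
G = 2*K - 2*N + 5  [with K=0, N=9]  = -13
D = K + 2*G + 6  [with K=0, G=-13]  = -20

-20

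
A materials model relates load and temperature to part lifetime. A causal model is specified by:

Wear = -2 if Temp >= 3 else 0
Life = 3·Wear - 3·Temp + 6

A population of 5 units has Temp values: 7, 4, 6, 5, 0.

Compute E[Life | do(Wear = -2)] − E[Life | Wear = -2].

3.3

The intervention sets Wear=-2 in all 5 units regardless of Temp. Recomputing Life per unit gives -21, -12, -18, -15, 0; average -13.2.
E[Life|Wear=-2] averages over only the 4 units with Wear=-2 (Temp = 7, 4, 6, 5): Life = -21, -12, -18, -15, mean -16.5.
Difference = -13.2 − (-16.5) = 3.3.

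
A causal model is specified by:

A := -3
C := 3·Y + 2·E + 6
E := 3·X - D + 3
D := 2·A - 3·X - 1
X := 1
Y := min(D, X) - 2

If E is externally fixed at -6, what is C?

-42

Under do(E=-6), the mechanism E := 3·X - D + 3 is discarded; E is fixed at -6.
D = 2·A - 3·X - 1  [with A=-3, X=1]  = -10
Y = min(D, X) - 2  [with D=-10, X=1]  = -12
C = 3·Y + 2·E + 6  [with Y=-12, E=-6]  = -42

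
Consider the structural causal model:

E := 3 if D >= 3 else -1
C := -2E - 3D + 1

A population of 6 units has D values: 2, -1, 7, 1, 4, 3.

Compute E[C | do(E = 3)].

-13

do(E=3) breaks E's dependence on D. With E=3 fixed, C across the units is -11, -2, -26, -8, -17, -14, mean -13.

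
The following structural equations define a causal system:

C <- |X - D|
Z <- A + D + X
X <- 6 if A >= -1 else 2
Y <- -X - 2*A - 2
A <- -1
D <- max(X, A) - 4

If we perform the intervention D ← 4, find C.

do(D=4) replaces the equation D <- max(X, A) - 4 with the constant D = 4.
X = 6 if A >= -1 else 2  [with A=-1]  = 6
C = |X - D|  [with X=6, D=4]  = 2

2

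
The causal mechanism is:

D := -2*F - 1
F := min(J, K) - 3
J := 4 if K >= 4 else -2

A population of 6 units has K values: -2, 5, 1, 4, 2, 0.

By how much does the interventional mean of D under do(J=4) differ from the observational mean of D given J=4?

Under do(J=4), J's equation is replaced by J=4 for every unit. Per-unit D: 9, -3, 3, -3, 1, 5. Mean = 2.
E[D|J=4] averages over only the 2 units with J=4 (K = 5, 4): D = -3, -3, mean -3.
Difference = 2 − (-3) = 5.

5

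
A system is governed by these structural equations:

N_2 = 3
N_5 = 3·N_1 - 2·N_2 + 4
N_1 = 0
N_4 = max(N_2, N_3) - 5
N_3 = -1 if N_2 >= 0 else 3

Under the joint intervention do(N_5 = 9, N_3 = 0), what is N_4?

-2

Under do(N_5 = 9, N_3 = 0), each intervened variable's structural equation is replaced by its fixed value.
N_4 = max(N_2, N_3) - 5  [with N_2=3, N_3=0]  = -2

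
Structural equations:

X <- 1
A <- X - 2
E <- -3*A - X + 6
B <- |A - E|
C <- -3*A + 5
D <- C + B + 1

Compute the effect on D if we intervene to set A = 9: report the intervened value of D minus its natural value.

Under do(A=9), the mechanism A <- X - 2 is discarded; A is fixed at 9.
E = -3*A - X + 6  [with A=9, X=1]  = -22
B = |A - E|  [with A=9, E=-22]  = 31
C = -3*A + 5  [with A=9]  = -22
D = C + B + 1  [with C=-22, B=31]  = 10
Without intervention: A = X - 2  [with X=1]  = -1; E = -3*A - X + 6  [with A=-1, X=1]  = 8; B = |A - E|  [with A=-1, E=8]  = 9; C = -3*A + 5  [with A=-1]  = 8; D = C + B + 1  [with C=8, B=9]  = 18.
Change = 10 − 18 = -8.

-8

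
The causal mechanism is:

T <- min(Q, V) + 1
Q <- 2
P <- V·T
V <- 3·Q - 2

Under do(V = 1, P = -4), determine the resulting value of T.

The joint intervention fixes V = 1, P = -4, removing each variable's own equation.
T = min(Q, V) + 1  [with Q=2, V=1]  = 2

2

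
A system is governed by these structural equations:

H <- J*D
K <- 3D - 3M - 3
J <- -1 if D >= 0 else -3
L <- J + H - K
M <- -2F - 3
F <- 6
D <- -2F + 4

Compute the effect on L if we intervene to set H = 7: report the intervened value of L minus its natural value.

Under do(H=7), the mechanism H <- J*D is discarded; H is fixed at 7.
M = -2F - 3  [with F=6]  = -15
D = -2F + 4  [with F=6]  = -8
J = -1 if D >= 0 else -3  [with D=-8]  = -3
K = 3D - 3M - 3  [with D=-8, M=-15]  = 18
L = J + H - K  [with J=-3, H=7, K=18]  = -14
Without intervention: M = -2F - 3  [with F=6]  = -15; D = -2F + 4  [with F=6]  = -8; J = -1 if D >= 0 else -3  [with D=-8]  = -3; H = J*D  [with J=-3, D=-8]  = 24; K = 3D - 3M - 3  [with D=-8, M=-15]  = 18; L = J + H - K  [with J=-3, H=24, K=18]  = 3.
Change = -14 − 3 = -17.

-17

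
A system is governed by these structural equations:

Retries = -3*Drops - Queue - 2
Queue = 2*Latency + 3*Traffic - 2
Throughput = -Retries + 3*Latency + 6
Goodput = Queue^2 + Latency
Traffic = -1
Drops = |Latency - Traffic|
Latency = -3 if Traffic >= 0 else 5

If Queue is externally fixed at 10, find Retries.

-30

do(Queue=10) replaces the equation Queue = 2*Latency + 3*Traffic - 2 with the constant Queue = 10.
Latency = -3 if Traffic >= 0 else 5  [with Traffic=-1]  = 5
Drops = |Latency - Traffic|  [with Latency=5, Traffic=-1]  = 6
Retries = -3*Drops - Queue - 2  [with Drops=6, Queue=10]  = -30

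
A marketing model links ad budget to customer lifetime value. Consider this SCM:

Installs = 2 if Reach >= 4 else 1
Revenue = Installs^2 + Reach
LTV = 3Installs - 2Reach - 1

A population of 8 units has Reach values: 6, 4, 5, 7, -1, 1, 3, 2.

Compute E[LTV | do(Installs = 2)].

-1.75

do(Installs=2) breaks Installs's dependence on Reach. With Installs=2 fixed, LTV across the units is -7, -3, -5, -9, 7, 3, -1, 1, mean -1.75.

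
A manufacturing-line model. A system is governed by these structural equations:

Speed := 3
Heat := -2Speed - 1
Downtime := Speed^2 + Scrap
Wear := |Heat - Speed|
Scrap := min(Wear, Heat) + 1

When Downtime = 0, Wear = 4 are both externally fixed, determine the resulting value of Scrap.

-6

Under do(Downtime = 0, Wear = 4), each intervened variable's structural equation is replaced by its fixed value.
Heat = -2Speed - 1  [with Speed=3]  = -7
Scrap = min(Wear, Heat) + 1  [with Wear=4, Heat=-7]  = -6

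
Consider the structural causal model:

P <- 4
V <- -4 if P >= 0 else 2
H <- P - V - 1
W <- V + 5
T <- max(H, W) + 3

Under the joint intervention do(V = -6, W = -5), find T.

Setting V = -6, W = -5 by intervention discards those variables' equations.
H = P - V - 1  [with P=4, V=-6]  = 9
T = max(H, W) + 3  [with H=9, W=-5]  = 12

12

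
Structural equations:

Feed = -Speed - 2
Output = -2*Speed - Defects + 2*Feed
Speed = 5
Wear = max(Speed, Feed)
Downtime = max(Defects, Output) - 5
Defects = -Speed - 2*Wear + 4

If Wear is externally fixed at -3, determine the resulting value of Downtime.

0

The intervention breaks the incoming arrows to Wear: Wear = max(Speed, Feed) no longer applies, and Wear = -3.
Feed = -Speed - 2  [with Speed=5]  = -7
Defects = -Speed - 2*Wear + 4  [with Speed=5, Wear=-3]  = 5
Output = -2*Speed - Defects + 2*Feed  [with Speed=5, Defects=5, Feed=-7]  = -29
Downtime = max(Defects, Output) - 5  [with Defects=5, Output=-29]  = 0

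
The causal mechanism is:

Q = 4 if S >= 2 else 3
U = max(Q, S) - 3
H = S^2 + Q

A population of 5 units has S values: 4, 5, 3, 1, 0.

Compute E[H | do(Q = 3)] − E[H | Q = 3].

9.7

The intervention sets Q=3 in all 5 units regardless of S. Recomputing H per unit gives 19, 28, 12, 4, 3; average 13.2.
Observing Q=3 restricts to units where Q's equation naturally yields 3: S ∈ {1, 0}. In that subpopulation H = 4, 3, mean 3.5.
Difference = 13.2 − 3.5 = 9.7.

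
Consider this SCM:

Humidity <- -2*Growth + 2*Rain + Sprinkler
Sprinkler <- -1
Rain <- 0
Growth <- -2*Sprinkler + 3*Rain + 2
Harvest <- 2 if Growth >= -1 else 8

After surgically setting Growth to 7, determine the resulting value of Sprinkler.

-1

Under do(Growth=7), the mechanism Growth <- -2*Sprinkler + 3*Rain + 2 is discarded; Growth is fixed at 7.
Since Sprinkler is not a descendant of the intervened variable, it is unaffected.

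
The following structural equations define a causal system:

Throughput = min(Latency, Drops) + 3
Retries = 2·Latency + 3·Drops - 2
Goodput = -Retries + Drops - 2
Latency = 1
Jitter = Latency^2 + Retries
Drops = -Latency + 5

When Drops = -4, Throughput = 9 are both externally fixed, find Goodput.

Setting Drops = -4, Throughput = 9 by intervention discards those variables' equations.
Retries = 2·Latency + 3·Drops - 2  [with Latency=1, Drops=-4]  = -12
Goodput = -Retries + Drops - 2  [with Retries=-12, Drops=-4]  = 6

6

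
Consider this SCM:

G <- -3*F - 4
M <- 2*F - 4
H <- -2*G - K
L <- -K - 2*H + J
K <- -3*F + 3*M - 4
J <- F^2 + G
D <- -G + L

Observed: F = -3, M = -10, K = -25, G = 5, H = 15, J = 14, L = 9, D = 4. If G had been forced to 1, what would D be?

-12

do(G=1) replaces the equation G <- -3*F - 4 with the constant G = 1.
M = 2*F - 4  [with F=-3]  = -10
K = -3*F + 3*M - 4  [with F=-3, M=-10]  = -25
H = -2*G - K  [with G=1, K=-25]  = 23
J = F^2 + G  [with F=-3, G=1]  = 10
L = -K - 2*H + J  [with K=-25, H=23, J=10]  = -11
D = -G + L  [with G=1, L=-11]  = -12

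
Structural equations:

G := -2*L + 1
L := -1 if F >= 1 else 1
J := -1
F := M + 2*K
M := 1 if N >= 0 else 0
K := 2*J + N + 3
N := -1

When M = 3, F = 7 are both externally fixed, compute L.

-1

The joint intervention fixes M = 3, F = 7, removing each variable's own equation.
L = -1 if F >= 1 else 1  [with F=7]  = -1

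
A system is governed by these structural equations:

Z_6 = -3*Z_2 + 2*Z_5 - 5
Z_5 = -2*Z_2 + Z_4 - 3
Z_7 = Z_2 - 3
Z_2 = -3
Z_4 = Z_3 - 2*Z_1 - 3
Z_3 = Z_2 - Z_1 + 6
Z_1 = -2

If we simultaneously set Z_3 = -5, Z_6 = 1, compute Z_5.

-1

The joint intervention fixes Z_3 = -5, Z_6 = 1, removing each variable's own equation.
Z_4 = Z_3 - 2*Z_1 - 3  [with Z_3=-5, Z_1=-2]  = -4
Z_5 = -2*Z_2 + Z_4 - 3  [with Z_2=-3, Z_4=-4]  = -1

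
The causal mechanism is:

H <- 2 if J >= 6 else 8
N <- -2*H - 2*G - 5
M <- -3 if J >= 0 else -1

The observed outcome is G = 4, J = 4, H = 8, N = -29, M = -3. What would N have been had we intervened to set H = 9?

-31

The intervention breaks the incoming arrows to H: H <- 2 if J >= 6 else 8 no longer applies, and H = 9.
N = -2*H - 2*G - 5  [with H=9, G=4]  = -31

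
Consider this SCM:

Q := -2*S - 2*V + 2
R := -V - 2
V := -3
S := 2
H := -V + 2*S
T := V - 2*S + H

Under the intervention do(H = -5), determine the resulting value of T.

Intervening sets H = -5 and removes its equation (H := -V + 2*S).
T = V - 2*S + H  [with V=-3, S=2, H=-5]  = -12

-12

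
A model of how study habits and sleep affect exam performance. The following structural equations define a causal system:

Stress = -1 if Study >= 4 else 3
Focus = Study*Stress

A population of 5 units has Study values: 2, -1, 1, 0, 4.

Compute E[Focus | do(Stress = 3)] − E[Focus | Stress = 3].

Every unit gets Stress=3 under the intervention. Focus values become 6, -3, 3, 0, 12; E[Focus|do(Stress=3)] = 3.6.
E[Focus|Stress=3] averages over only the 4 units with Stress=3 (Study = 2, -1, 1, 0): Focus = 6, -3, 3, 0, mean 1.5.
Difference = 3.6 − 1.5 = 2.1.

2.1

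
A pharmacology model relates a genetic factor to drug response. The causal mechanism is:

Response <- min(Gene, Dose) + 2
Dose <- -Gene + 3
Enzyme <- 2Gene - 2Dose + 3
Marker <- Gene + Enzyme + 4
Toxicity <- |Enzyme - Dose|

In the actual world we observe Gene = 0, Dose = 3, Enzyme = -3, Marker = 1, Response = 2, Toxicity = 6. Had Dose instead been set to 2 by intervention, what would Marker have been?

3

Under do(Dose=2), the mechanism Dose <- -Gene + 3 is discarded; Dose is fixed at 2.
Enzyme = 2Gene - 2Dose + 3  [with Gene=0, Dose=2]  = -1
Marker = Gene + Enzyme + 4  [with Gene=0, Enzyme=-1]  = 3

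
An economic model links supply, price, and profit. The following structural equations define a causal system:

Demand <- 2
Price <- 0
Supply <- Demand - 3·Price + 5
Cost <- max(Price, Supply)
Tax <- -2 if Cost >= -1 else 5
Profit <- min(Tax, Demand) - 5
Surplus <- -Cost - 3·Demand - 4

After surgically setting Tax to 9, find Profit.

-3

The intervention breaks the incoming arrows to Tax: Tax <- -2 if Cost >= -1 else 5 no longer applies, and Tax = 9.
Profit = min(Tax, Demand) - 5  [with Tax=9, Demand=2]  = -3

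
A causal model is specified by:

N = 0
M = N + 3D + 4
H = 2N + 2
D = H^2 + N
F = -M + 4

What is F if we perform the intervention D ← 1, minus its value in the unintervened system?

do(D=1) replaces the equation D = H^2 + N with the constant D = 1.
M = N + 3D + 4  [with N=0, D=1]  = 7
F = -M + 4  [with M=7]  = -3
Without intervention: H = 2N + 2  [with N=0]  = 2; D = H^2 + N  [with H=2, N=0]  = 4; M = N + 3D + 4  [with N=0, D=4]  = 16; F = -M + 4  [with M=16]  = -12.
Change = -3 − (-12) = 9.

9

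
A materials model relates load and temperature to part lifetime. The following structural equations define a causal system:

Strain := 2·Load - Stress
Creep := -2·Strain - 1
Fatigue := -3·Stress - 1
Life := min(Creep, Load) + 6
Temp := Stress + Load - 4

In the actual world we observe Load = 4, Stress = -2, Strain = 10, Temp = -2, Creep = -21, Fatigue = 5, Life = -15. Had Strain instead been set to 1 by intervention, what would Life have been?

3

The intervention breaks the incoming arrows to Strain: Strain := 2·Load - Stress no longer applies, and Strain = 1.
Creep = -2·Strain - 1  [with Strain=1]  = -3
Life = min(Creep, Load) + 6  [with Creep=-3, Load=4]  = 3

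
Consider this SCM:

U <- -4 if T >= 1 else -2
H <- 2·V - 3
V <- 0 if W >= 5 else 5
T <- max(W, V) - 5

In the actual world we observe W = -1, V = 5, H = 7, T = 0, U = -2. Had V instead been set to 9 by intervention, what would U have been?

-4

do(V=9) replaces the equation V <- 0 if W >= 5 else 5 with the constant V = 9.
T = max(W, V) - 5  [with W=-1, V=9]  = 4
U = -4 if T >= 1 else -2  [with T=4]  = -4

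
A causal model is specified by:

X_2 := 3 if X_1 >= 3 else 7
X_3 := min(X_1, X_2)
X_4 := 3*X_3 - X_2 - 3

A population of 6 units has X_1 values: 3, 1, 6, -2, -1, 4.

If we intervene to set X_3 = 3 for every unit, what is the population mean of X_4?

The intervention sets X_3=3 in all 6 units regardless of X_1. Recomputing X_4 per unit gives 3, -1, 3, -1, -1, 3; average 1.

1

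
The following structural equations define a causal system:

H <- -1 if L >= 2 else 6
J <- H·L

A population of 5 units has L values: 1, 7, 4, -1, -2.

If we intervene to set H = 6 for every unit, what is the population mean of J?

do(H=6) breaks H's dependence on L. With H=6 fixed, J across the units is 6, 42, 24, -6, -12, mean 10.8.

10.8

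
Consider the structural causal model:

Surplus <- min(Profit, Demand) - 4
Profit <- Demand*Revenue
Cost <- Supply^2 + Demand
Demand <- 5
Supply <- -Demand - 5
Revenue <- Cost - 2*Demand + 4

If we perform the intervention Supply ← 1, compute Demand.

5

Under do(Supply=1), the mechanism Supply <- -Demand - 5 is discarded; Supply is fixed at 1.
Demand is not downstream of the intervention, so its value is determined by the original equations.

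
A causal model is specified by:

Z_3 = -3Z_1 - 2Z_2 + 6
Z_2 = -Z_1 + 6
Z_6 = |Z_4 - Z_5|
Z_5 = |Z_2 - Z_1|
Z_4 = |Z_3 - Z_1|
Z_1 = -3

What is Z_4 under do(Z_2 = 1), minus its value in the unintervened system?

Under do(Z_2=1), the mechanism Z_2 = -Z_1 + 6 is discarded; Z_2 is fixed at 1.
Z_3 = -3Z_1 - 2Z_2 + 6  [with Z_1=-3, Z_2=1]  = 13
Z_4 = |Z_3 - Z_1|  [with Z_3=13, Z_1=-3]  = 16
Without intervention: Z_2 = -Z_1 + 6  [with Z_1=-3]  = 9; Z_3 = -3Z_1 - 2Z_2 + 6  [with Z_1=-3, Z_2=9]  = -3; Z_4 = |Z_3 - Z_1|  [with Z_3=-3, Z_1=-3]  = 0.
Change = 16 − 0 = 16.

16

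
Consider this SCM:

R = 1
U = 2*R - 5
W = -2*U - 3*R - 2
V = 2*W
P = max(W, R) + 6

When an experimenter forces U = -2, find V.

Under do(U=-2), the mechanism U = 2*R - 5 is discarded; U is fixed at -2.
W = -2*U - 3*R - 2  [with U=-2, R=1]  = -1
V = 2*W  [with W=-1]  = -2

-2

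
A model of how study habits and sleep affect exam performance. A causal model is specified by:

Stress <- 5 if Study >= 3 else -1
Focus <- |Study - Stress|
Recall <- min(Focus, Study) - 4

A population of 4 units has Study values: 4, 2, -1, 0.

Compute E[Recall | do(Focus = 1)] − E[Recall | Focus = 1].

do(Focus=1) breaks Focus's dependence on Study. With Focus=1 fixed, Recall across the units is -3, -3, -5, -4, mean -3.75.
E[Recall|Focus=1] averages over only the 2 units with Focus=1 (Study = 4, 0): Recall = -3, -4, mean -3.5.
Difference = -3.75 − (-3.5) = -0.25.

-0.25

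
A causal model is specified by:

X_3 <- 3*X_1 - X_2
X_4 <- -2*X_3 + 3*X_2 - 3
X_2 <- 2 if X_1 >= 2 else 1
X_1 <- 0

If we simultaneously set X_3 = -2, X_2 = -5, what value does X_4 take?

-14

The joint intervention fixes X_3 = -2, X_2 = -5, removing each variable's own equation.
X_4 = -2*X_3 + 3*X_2 - 3  [with X_3=-2, X_2=-5]  = -14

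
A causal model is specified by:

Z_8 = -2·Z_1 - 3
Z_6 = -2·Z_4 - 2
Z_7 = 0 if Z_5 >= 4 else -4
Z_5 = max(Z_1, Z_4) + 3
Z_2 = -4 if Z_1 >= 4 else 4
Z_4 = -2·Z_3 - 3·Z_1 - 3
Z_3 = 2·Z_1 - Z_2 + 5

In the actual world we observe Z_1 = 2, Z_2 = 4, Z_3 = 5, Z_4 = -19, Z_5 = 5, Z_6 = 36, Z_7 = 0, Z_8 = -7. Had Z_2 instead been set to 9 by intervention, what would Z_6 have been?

16

Under do(Z_2=9), the mechanism Z_2 = -4 if Z_1 >= 4 else 4 is discarded; Z_2 is fixed at 9.
Z_3 = 2·Z_1 - Z_2 + 5  [with Z_1=2, Z_2=9]  = 0
Z_4 = -2·Z_3 - 3·Z_1 - 3  [with Z_3=0, Z_1=2]  = -9
Z_6 = -2·Z_4 - 2  [with Z_4=-9]  = 16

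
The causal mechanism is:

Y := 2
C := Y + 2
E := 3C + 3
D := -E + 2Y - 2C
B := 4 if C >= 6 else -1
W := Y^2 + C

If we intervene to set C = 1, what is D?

Under do(C=1), the mechanism C := Y + 2 is discarded; C is fixed at 1.
E = 3C + 3  [with C=1]  = 6
D = -E + 2Y - 2C  [with E=6, Y=2, C=1]  = -4

-4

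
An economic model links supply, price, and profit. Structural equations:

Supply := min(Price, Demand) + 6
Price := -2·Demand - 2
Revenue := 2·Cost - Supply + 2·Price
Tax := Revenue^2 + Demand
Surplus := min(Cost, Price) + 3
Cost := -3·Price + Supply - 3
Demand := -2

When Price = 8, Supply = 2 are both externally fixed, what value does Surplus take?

-22

Under do(Price = 8, Supply = 2), each intervened variable's structural equation is replaced by its fixed value.
Cost = -3·Price + Supply - 3  [with Price=8, Supply=2]  = -25
Surplus = min(Cost, Price) + 3  [with Cost=-25, Price=8]  = -22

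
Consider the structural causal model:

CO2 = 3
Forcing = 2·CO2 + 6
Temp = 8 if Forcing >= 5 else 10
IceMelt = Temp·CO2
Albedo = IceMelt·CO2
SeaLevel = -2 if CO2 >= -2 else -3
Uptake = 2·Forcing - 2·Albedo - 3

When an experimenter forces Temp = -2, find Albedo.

do(Temp=-2) replaces the equation Temp = 8 if Forcing >= 5 else 10 with the constant Temp = -2.
IceMelt = Temp·CO2  [with Temp=-2, CO2=3]  = -6
Albedo = IceMelt·CO2  [with IceMelt=-6, CO2=3]  = -18

-18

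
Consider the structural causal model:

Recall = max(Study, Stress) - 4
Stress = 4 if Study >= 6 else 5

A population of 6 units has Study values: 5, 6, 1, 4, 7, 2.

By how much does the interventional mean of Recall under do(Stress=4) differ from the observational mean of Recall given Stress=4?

The intervention sets Stress=4 in all 6 units regardless of Study. Recomputing Recall per unit gives 1, 2, 0, 0, 3, 0; average 1.
Observing Stress=4 restricts to units where Stress's equation naturally yields 4: Study ∈ {6, 7}. In that subpopulation Recall = 2, 3, mean 2.5.
Difference = 1 − 2.5 = -1.5.

-1.5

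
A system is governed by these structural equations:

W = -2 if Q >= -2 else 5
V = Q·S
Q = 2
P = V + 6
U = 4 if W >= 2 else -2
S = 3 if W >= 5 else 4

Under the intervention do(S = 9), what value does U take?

do(S=9) replaces the equation S = 3 if W >= 5 else 4 with the constant S = 9.
U is not downstream of the intervention, so its value is determined by the original equations.
W = -2 if Q >= -2 else 5  [with Q=2]  = -2
U = 4 if W >= 2 else -2  [with W=-2]  = -2

-2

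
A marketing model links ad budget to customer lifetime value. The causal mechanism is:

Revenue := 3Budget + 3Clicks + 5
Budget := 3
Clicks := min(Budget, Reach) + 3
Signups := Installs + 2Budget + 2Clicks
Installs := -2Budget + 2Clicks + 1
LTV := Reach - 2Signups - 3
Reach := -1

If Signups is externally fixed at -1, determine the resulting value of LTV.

-2

Under do(Signups=-1), the mechanism Signups := Installs + 2Budget + 2Clicks is discarded; Signups is fixed at -1.
LTV = Reach - 2Signups - 3  [with Reach=-1, Signups=-1]  = -2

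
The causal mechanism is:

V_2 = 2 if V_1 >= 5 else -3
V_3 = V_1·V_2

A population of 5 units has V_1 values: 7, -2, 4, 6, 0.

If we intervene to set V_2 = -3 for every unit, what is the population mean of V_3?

-9

Under do(V_2=-3), V_2's equation is replaced by V_2=-3 for every unit. Per-unit V_3: -21, 6, -12, -18, 0. Mean = -9.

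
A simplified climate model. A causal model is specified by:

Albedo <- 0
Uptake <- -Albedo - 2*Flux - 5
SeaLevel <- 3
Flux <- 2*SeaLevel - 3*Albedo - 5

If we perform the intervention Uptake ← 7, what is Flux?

Under do(Uptake=7), the mechanism Uptake <- -Albedo - 2*Flux - 5 is discarded; Uptake is fixed at 7.
Since Flux is not a descendant of the intervened variable, it is unaffected.
Flux = 2*SeaLevel - 3*Albedo - 5  [with SeaLevel=3, Albedo=0]  = 1

1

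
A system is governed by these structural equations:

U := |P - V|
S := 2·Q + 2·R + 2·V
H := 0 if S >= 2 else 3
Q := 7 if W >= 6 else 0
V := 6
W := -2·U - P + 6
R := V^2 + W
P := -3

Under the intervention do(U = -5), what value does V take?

6

Under do(U=-5), the mechanism U := |P - V| is discarded; U is fixed at -5.
V is not downstream of the intervention, so its value is determined by the original equations.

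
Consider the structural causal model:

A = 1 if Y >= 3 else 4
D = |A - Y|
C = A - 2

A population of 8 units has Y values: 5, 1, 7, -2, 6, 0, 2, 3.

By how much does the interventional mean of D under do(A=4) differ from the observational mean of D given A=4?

-1

The intervention sets A=4 in all 8 units regardless of Y. Recomputing D per unit gives 1, 3, 3, 6, 2, 4, 2, 1; average 2.75.
Conditioning on A=4 selects the 4 unit(s) with Y ∈ {1, -2, 0, 2}. Their D values: 3, 6, 4, 2. Mean = 3.75.
Difference = 2.75 − 3.75 = -1.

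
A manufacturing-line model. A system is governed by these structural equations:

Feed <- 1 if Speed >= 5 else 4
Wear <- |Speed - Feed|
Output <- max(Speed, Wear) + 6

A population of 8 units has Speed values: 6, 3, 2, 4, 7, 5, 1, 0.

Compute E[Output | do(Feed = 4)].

10.25

do(Feed=4) breaks Feed's dependence on Speed. With Feed=4 fixed, Output across the units is 12, 9, 8, 10, 13, 11, 9, 10, mean 10.25.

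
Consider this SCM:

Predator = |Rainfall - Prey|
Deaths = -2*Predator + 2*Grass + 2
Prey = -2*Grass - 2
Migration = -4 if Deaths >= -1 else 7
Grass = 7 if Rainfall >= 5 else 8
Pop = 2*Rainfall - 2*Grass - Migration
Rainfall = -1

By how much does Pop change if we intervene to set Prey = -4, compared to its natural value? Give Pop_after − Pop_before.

11

The intervention breaks the incoming arrows to Prey: Prey = -2*Grass - 2 no longer applies, and Prey = -4.
Grass = 7 if Rainfall >= 5 else 8  [with Rainfall=-1]  = 8
Predator = |Rainfall - Prey|  [with Rainfall=-1, Prey=-4]  = 3
Deaths = -2*Predator + 2*Grass + 2  [with Predator=3, Grass=8]  = 12
Migration = -4 if Deaths >= -1 else 7  [with Deaths=12]  = -4
Pop = 2*Rainfall - 2*Grass - Migration  [with Rainfall=-1, Grass=8, Migration=-4]  = -14
Without intervention: Grass = 7 if Rainfall >= 5 else 8  [with Rainfall=-1]  = 8; Prey = -2*Grass - 2  [with Grass=8]  = -18; Predator = |Rainfall - Prey|  [with Rainfall=-1, Prey=-18]  = 17; Deaths = -2*Predator + 2*Grass + 2  [with Predator=17, Grass=8]  = -16; Migration = -4 if Deaths >= -1 else 7  [with Deaths=-16]  = 7; Pop = 2*Rainfall - 2*Grass - Migration  [with Rainfall=-1, Grass=8, Migration=7]  = -25.
Change = -14 − (-25) = 11.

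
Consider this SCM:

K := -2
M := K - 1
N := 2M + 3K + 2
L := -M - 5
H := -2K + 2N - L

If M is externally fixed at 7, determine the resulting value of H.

do(M=7) replaces the equation M := K - 1 with the constant M = 7.
N = 2M + 3K + 2  [with M=7, K=-2]  = 10
L = -M - 5  [with M=7]  = -12
H = -2K + 2N - L  [with K=-2, N=10, L=-12]  = 36

36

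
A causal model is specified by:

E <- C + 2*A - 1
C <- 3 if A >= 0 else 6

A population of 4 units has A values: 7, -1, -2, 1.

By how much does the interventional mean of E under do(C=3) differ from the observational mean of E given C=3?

do(C=3) breaks C's dependence on A. With C=3 fixed, E across the units is 16, 0, -2, 4, mean 4.5.
Observing C=3 restricts to units where C's equation naturally yields 3: A ∈ {7, 1}. In that subpopulation E = 16, 4, mean 10.
Difference = 4.5 − 10 = -5.5.

-5.5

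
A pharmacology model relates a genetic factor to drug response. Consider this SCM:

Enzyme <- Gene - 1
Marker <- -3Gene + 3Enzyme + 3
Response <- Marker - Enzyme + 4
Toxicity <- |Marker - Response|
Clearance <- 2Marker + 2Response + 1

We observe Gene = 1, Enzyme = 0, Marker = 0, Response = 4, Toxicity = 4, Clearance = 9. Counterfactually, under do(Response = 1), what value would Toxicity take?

Intervening sets Response = 1 and removes its equation (Response <- Marker - Enzyme + 4).
Enzyme = Gene - 1  [with Gene=1]  = 0
Marker = -3Gene + 3Enzyme + 3  [with Gene=1, Enzyme=0]  = 0
Toxicity = |Marker - Response|  [with Marker=0, Response=1]  = 1

1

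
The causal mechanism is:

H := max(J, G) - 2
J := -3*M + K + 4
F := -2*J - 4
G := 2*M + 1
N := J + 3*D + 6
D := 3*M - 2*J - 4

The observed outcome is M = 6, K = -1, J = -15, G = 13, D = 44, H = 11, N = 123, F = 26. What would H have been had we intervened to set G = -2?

-4

Under do(G=-2), the mechanism G := 2*M + 1 is discarded; G is fixed at -2.
J = -3*M + K + 4  [with M=6, K=-1]  = -15
H = max(J, G) - 2  [with J=-15, G=-2]  = -4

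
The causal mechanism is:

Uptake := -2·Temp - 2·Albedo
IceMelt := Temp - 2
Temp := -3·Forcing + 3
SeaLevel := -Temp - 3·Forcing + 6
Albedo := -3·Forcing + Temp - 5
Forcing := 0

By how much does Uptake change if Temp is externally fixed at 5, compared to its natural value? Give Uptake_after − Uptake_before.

-8

Under do(Temp=5), the mechanism Temp := -3·Forcing + 3 is discarded; Temp is fixed at 5.
Albedo = -3·Forcing + Temp - 5  [with Forcing=0, Temp=5]  = 0
Uptake = -2·Temp - 2·Albedo  [with Temp=5, Albedo=0]  = -10
Without intervention: Temp = -3·Forcing + 3  [with Forcing=0]  = 3; Albedo = -3·Forcing + Temp - 5  [with Forcing=0, Temp=3]  = -2; Uptake = -2·Temp - 2·Albedo  [with Temp=3, Albedo=-2]  = -2.
Change = -10 − (-2) = -8.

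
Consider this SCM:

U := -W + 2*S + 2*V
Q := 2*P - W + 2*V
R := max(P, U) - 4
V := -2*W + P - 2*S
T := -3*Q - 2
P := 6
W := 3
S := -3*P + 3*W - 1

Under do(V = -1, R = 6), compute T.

Setting V = -1, R = 6 by intervention discards those variables' equations.
Q = 2*P - W + 2*V  [with P=6, W=3, V=-1]  = 7
T = -3*Q - 2  [with Q=7]  = -23

-23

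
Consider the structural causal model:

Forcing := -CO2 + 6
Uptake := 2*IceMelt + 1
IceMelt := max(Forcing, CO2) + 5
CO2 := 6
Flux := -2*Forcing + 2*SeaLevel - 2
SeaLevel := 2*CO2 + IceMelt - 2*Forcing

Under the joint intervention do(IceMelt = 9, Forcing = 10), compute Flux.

Setting IceMelt = 9, Forcing = 10 by intervention discards those variables' equations.
SeaLevel = 2*CO2 + IceMelt - 2*Forcing  [with CO2=6, IceMelt=9, Forcing=10]  = 1
Flux = -2*Forcing + 2*SeaLevel - 2  [with Forcing=10, SeaLevel=1]  = -20

-20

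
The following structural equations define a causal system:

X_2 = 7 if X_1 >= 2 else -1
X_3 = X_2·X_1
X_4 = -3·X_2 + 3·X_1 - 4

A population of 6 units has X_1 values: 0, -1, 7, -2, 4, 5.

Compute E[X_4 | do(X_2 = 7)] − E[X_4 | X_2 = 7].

do(X_2=7) breaks X_2's dependence on X_1. With X_2=7 fixed, X_4 across the units is -25, -28, -4, -31, -13, -10, mean -18.5.
Observing X_2=7 restricts to units where X_2's equation naturally yields 7: X_1 ∈ {7, 4, 5}. In that subpopulation X_4 = -4, -13, -10, mean -9.
Difference = -18.5 − (-9) = -9.5.

-9.5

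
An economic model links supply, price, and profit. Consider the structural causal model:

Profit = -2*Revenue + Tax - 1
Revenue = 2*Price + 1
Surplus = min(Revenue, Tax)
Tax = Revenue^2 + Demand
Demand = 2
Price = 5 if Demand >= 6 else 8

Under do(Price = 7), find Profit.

196

do(Price=7) replaces the equation Price = 5 if Demand >= 6 else 8 with the constant Price = 7.
Revenue = 2*Price + 1  [with Price=7]  = 15
Tax = Revenue^2 + Demand  [with Revenue=15, Demand=2]  = 227
Profit = -2*Revenue + Tax - 1  [with Revenue=15, Tax=227]  = 196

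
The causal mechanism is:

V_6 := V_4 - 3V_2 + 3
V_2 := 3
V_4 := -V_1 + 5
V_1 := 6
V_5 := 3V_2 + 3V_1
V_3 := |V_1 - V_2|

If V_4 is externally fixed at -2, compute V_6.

-8

Under do(V_4=-2), the mechanism V_4 := -V_1 + 5 is discarded; V_4 is fixed at -2.
V_6 = V_4 - 3V_2 + 3  [with V_4=-2, V_2=3]  = -8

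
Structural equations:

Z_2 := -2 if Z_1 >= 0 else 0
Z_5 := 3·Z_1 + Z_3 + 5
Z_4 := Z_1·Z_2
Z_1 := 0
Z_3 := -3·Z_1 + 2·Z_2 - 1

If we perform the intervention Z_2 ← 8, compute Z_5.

do(Z_2=8) replaces the equation Z_2 := -2 if Z_1 >= 0 else 0 with the constant Z_2 = 8.
Z_3 = -3·Z_1 + 2·Z_2 - 1  [with Z_1=0, Z_2=8]  = 15
Z_5 = 3·Z_1 + Z_3 + 5  [with Z_1=0, Z_3=15]  = 20

20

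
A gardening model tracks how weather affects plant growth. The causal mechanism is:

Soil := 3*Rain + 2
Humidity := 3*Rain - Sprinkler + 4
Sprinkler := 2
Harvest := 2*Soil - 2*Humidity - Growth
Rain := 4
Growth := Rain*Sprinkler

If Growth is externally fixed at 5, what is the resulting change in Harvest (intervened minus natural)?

Under do(Growth=5), the mechanism Growth := Rain*Sprinkler is discarded; Growth is fixed at 5.
Soil = 3*Rain + 2  [with Rain=4]  = 14
Humidity = 3*Rain - Sprinkler + 4  [with Rain=4, Sprinkler=2]  = 14
Harvest = 2*Soil - 2*Humidity - Growth  [with Soil=14, Humidity=14, Growth=5]  = -5
Without intervention: Soil = 3*Rain + 2  [with Rain=4]  = 14; Growth = Rain*Sprinkler  [with Rain=4, Sprinkler=2]  = 8; Humidity = 3*Rain - Sprinkler + 4  [with Rain=4, Sprinkler=2]  = 14; Harvest = 2*Soil - 2*Humidity - Growth  [with Soil=14, Humidity=14, Growth=8]  = -8.
Change = -5 − (-8) = 3.

3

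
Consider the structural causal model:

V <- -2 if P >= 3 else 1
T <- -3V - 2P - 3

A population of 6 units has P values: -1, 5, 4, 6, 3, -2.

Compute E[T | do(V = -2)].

Under do(V=-2), V's equation is replaced by V=-2 for every unit. Per-unit T: 5, -7, -5, -9, -3, 7. Mean = -2.

-2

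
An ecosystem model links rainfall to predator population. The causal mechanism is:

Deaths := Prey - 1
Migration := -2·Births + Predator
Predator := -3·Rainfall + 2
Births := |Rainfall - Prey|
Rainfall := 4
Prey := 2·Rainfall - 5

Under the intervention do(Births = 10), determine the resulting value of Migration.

-30

Under do(Births=10), the mechanism Births := |Rainfall - Prey| is discarded; Births is fixed at 10.
Predator = -3·Rainfall + 2  [with Rainfall=4]  = -10
Migration = -2·Births + Predator  [with Births=10, Predator=-10]  = -30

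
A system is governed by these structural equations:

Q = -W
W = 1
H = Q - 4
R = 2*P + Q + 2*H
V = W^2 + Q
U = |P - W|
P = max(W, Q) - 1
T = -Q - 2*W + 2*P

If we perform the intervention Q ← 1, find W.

1

Under do(Q=1), the mechanism Q = -W is discarded; Q is fixed at 1.
W is not downstream of the intervention, so its value is determined by the original equations.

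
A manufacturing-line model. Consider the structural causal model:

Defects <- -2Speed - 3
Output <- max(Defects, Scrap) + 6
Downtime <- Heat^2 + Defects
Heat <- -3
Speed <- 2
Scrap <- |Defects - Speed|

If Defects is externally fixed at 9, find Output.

do(Defects=9) replaces the equation Defects <- -2Speed - 3 with the constant Defects = 9.
Scrap = |Defects - Speed|  [with Defects=9, Speed=2]  = 7
Output = max(Defects, Scrap) + 6  [with Defects=9, Scrap=7]  = 15

15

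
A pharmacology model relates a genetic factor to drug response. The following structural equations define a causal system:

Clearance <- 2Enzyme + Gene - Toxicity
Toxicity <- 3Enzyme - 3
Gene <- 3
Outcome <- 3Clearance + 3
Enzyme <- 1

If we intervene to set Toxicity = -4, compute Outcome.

do(Toxicity=-4) replaces the equation Toxicity <- 3Enzyme - 3 with the constant Toxicity = -4.
Clearance = 2Enzyme + Gene - Toxicity  [with Enzyme=1, Gene=3, Toxicity=-4]  = 9
Outcome = 3Clearance + 3  [with Clearance=9]  = 30

30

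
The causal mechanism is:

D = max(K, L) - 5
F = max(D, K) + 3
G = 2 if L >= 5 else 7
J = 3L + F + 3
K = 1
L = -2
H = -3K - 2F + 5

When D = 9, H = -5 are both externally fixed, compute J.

9

Setting D = 9, H = -5 by intervention discards those variables' equations.
F = max(D, K) + 3  [with D=9, K=1]  = 12
J = 3L + F + 3  [with L=-2, F=12]  = 9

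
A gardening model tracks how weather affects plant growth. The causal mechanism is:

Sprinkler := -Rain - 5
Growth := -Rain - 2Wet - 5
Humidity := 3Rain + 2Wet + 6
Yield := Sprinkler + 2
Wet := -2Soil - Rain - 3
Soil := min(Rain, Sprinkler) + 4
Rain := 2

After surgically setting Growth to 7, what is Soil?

-3

do(Growth=7) replaces the equation Growth := -Rain - 2Wet - 5 with the constant Growth = 7.
Soil is not downstream of the intervention, so its value is determined by the original equations.
Sprinkler = -Rain - 5  [with Rain=2]  = -7
Soil = min(Rain, Sprinkler) + 4  [with Rain=2, Sprinkler=-7]  = -3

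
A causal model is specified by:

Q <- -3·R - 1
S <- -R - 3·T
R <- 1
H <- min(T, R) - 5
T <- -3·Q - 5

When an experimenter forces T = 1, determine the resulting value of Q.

Under do(T=1), the mechanism T <- -3·Q - 5 is discarded; T is fixed at 1.
Since Q is not a descendant of the intervened variable, it is unaffected.
Q = -3·R - 1  [with R=1]  = -4

-4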